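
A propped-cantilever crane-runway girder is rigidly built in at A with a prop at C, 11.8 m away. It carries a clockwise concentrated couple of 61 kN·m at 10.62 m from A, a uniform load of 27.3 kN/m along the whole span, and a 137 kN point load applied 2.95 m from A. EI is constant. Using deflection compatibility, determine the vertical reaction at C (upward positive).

Take the reaction at C as the redundant and release it; the primary structure is a cantilever fixed at A.
Deflection at C on the released cantilever, summing each load's contribution:
  clockwise couple 61 at a = 10.62: M₀a(2L − a)/(2EI) = 4204/EI
  UDL 27.3: wL⁴/(8EI) = 66161/EI
  point load 137 at a = 2.95: Pa²(3L − a)/(6EI) = 6448/EI
  δ_0 = 76813/EI
Tip deflection under a unit load at C: L³/(3EI) = 547.7/EI.
Compatibility at C: δ_0 − R_C·δ_{CC} = 0, so R_C = 76813/547.7 = 140.3 kN.

R_C = 140.3 kN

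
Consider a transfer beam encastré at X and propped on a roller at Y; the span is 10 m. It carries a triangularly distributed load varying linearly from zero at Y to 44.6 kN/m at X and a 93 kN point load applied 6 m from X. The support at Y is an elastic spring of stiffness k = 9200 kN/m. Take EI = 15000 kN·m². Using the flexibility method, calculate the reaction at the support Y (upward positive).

Choose R_Y as the redundant. The primary structure is the cantilever fixed at X.
Primary-structure tip deflection at Y by superposition:
  triangular load, peak 44.6 at the fixed end: w₀L⁴/(30EI) = 14867/EI
  point load 93 at a = 6: Pa²(3L − a)/(6EI) = 13392/EI
  δ_0 = 28259/EI
Tip deflection under a unit load at Y: L³/(3EI) = 333.3/EI.
With EI = 15000 kN·m²: δ_0 = 1.8839 m and δ_{YY} = 0.022222 m/kN.
Compatibility — the spring shortens by R_Y/k under the reaction it provides: δ_0 − R_Y·δ_{YY} = R_Y/k. With 1/k = 0.000109 m/kN, R_Y = δ_0 / (δ_{YY} + 1/k) = 1.8839 / (0.022222 + 0.000109) = 84.36 kN.

R_Y = 84.36 kN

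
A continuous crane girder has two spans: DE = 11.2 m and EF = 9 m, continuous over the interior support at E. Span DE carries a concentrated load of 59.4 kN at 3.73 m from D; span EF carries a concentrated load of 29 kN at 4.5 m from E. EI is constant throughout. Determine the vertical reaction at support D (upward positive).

Release continuity at E by inserting a hinge; the redundant is the internal moment M_E. The primary structure is two simply-supported spans DE and EF.
Rotations at E on the released spans (each span's end-slope, ×1/EI):
  span DE: point load 59.4 at a = 3.73: Pab(L + a)/(6LEI) = 367.7/EI
  span EF: point load 29 at a = 4.5: Pab(L + b)/(6LEI) = 146.8/EI
  relative rotation θ_0 = (367.7 + 146.8)/EI = 514.5/EI
A unit hogging moment at E produces rotation L₁/(3EI) + L₂/(3EI) = 6.733/EI.
Slope continuity at E: θ_0 = M_E·6.733/EI, so M_E = 514.5/6.733 = 76.41 kN·m (hogging).
Span DE, ΣM about D with M_E applied at E: R_E^{DE}·11.2 = 221.6 + 76.41, so R_E^{DE} = 26.61 kN and R_D = 59.4 − 26.61 = 32.79 kN.

R_D = 32.79 kN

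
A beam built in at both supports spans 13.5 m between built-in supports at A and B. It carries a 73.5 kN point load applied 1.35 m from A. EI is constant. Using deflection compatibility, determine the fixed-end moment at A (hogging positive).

Release both end moments; the primary structure is a simply-supported span AB with redundants M_A and M_B.
On the primary (simply-supported) span, the end slopes from the loading are:
  at A: point load 73.5 at a = 1.35: Pab(L + b)/(6LEI) = 381.8/EI
  at B: point load 73.5 at a = 1.35: Pab(L + a)/(6LEI) = 221/EI
  θ_A0 = 381.8/EI,  θ_B0 = 221/EI
Flexibility coefficients: a unit moment at one end gives L/(3EI) there and L/(6EI) at the far end, so f₁₁ = f₂₂ = 4.5/EI and f₁₂ = f₂₁ = 2.25/EI.
Compatibility — zero rotation at each built-in end:
  4.5 M_A + 2.25 M_B = 381.8
  2.25 M_A + 4.5 M_B = 221
Solving the pair gives M_A = 80.37 kN·m and M_B = 8.93 kN·m (hogging).

M_A = 80.37 kN·m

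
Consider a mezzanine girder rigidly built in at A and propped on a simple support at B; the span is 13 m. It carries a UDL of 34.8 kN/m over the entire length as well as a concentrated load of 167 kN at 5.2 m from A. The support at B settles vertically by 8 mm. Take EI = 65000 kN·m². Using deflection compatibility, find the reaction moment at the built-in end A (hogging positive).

M_A = 1161 kN·m

Take the reaction at B as the redundant and release it; the primary structure is a cantilever fixed at A.
Free-end deflection of the primary structure under the applied loading (downward +):
  UDL 34.8: wL⁴/(8EI) = 124240/EI
  point load 167 at a = 5.2: Pa²(3L − a)/(6EI) = 25438/EI
  δ_0 = 149679/EI
Flexibility coefficient — unit upward force at B: δ_{BB} = L³/(3EI) = 732.3/EI.
With EI = 65000 kN·m²: δ_0 = 2.3027 m and δ_{BB} = 0.011267 m/kN.
Compatibility — the beam at B must follow the support down by 0.008 m: δ_0 − R_B·δ_{BB} = 0.008, so R_B = (2.3027 − 0.008)/0.011267 = 203.7 kN.
Moment equilibrium about A: M_A = Σ(load moments about A) − R_B·L = 3809 − 203.7×13 = 1161 kN·m.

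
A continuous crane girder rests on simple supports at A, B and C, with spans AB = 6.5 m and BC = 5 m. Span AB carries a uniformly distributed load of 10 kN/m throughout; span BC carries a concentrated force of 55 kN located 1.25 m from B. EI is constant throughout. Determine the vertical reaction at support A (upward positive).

R_A = 24.89 kN

Take M_B as the redundant. Released structure: two simple spans AB and BC with a hinge at B.
Discontinuity in slope at B on the released structure — sum the simple-span end rotations:
  span AB: UDL 10: wL³/(24EI) = 114.4/EI
  span BC: point load 55 at a = 1.25: Pab(L + b)/(6LEI) = 75.2/EI
  relative rotation θ_0 = (114.4 + 75.2)/EI = 189.6/EI
A unit hogging moment at B produces rotation L₁/(3EI) + L₂/(3EI) = 3.833/EI.
Slope continuity at B: θ_0 = M_B·3.833/EI, so M_B = 189.6/3.833 = 49.47 kN·m (hogging).
Span AB, ΣM about A with M_B applied at B: R_B^{AB}·6.5 = 211.2 + 49.47, so R_B^{AB} = 40.11 kN and R_A = 65 − 40.11 = 24.89 kN.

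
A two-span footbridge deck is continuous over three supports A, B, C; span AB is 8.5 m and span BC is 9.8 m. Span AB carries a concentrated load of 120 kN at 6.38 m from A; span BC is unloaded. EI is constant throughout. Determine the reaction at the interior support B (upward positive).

R_B = 107.1 kN

Take M_B as the redundant. Released structure: two simple spans AB and BC with a hinge at B.
Rotations at B on the released spans (each span's end-slope, ×1/EI):
  span AB: point load 120 at a = 6.38: Pab(L + a)/(6LEI) = 473.6/EI
  relative rotation θ_0 = (473.6 + 0)/EI = 473.6/EI
A unit hogging moment at B produces rotation L₁/(3EI) + L₂/(3EI) = 6.1/EI.
Compatibility: M_B·(L₁+L₂)/(3EI) = θ_0, giving M_B = 77.63 kN·m (hogging).
Span AB, ΣM about A with M_B applied at B: R_B^{AB}·8.5 = 765.6 + 77.63, so R_B^{AB} = 99.2 kN and R_A = 120 − 99.2 = 20.8 kN.
Span BC, ΣM about C: R_B^{BC}·9.8 = 0 + 77.63, so R_B^{BC} = 7.922 kN and R_C = 0 − 7.922 = -7.922 kN.
R_B = 99.2 + 7.922 = 107.1 kN.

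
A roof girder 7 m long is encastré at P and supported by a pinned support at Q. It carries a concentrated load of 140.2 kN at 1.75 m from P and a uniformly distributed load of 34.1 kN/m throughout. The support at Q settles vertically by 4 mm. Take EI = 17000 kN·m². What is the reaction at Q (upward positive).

Choose R_Q as the redundant. The primary structure is the cantilever fixed at P.
Downward deflection at the released point Q due to the loads:
  point load 140.2 at a = 1.75: Pa²(3L − a)/(6EI) = 1378/EI
  UDL 34.1: wL⁴/(8EI) = 10234/EI
  δ_0 = 11612/EI
Tip deflection under a unit load at Q: L³/(3EI) = 114.3/EI.
With EI = 17000 kN·m²: δ_0 = 0.68305 m and δ_{QQ} = 0.006725 m/kN.
Compatibility — the beam at Q must follow the support down by 0.004 m: δ_0 − R_Q·δ_{QQ} = 0.004, so R_Q = (0.68305 − 0.004)/0.006725 = 101 kN.

R_Q = 101 kN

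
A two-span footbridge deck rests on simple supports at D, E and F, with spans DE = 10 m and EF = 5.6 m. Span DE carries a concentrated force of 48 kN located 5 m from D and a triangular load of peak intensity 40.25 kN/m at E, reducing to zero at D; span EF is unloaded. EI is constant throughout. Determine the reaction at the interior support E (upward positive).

Take M_E as the redundant. Released structure: two simple spans DE and EF with a hinge at E.
Rotations at E on the released spans (each span's end-slope, ×1/EI):
  span DE: point load 48 at a = 5: Pab(L + a)/(6LEI) = 300/EI
  span DE: triangular load, peak 40.25: w₀L³/(45EI) = 894.4/EI
  relative rotation θ_0 = (1194 + 0)/EI = 1194/EI
A unit hogging moment at E produces rotation L₁/(3EI) + L₂/(3EI) = 5.2/EI.
Slope continuity at E: θ_0 = M_E·5.2/EI, so M_E = 1194/5.2 = 229.7 kN·m (hogging).
Span DE, ΣM about D with M_E applied at E: R_E^{DE}·10 = 1582 + 229.7, so R_E^{DE} = 181.1 kN and R_D = 249.2 − 181.1 = 68.11 kN.
Span EF, ΣM about F: R_E^{EF}·5.6 = 0 + 229.7, so R_E^{EF} = 41.02 kN and R_F = 0 − 41.02 = -41.02 kN.
R_E = 181.1 + 41.02 = 222.2 kN.

R_E = 222.2 kN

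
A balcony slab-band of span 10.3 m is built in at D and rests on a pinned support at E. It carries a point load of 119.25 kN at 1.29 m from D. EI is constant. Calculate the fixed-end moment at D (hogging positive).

M_D = 126.1 kN·m

Release the roller at E. Primary structure: cantilever fixed at D.
Primary-structure tip deflection at E by superposition:
  point load 119.25 at a = 1.29: Pa²(3L − a)/(6EI) = 979.3/EI
Tip deflection under a unit load at E: L³/(3EI) = 364.2/EI.
The prop prevents deflection at E: R_E = δ_0/δ_{EE} = 979.3/364.2 = 2.689 kN.
Moment equilibrium about D: M_D = Σ(load moments about D) − R_E·L = 153.8 − 2.689×10.3 = 126.1 kN·m.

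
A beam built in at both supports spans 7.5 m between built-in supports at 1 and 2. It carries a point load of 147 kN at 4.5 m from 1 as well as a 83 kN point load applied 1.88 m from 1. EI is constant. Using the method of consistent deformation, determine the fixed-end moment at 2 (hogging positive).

Release both end moments; the primary structure is a simply-supported span 12 with redundants M_1 and M_2.
On the primary (simply-supported) span, the end slopes from the loading are:
  at 1: point load 147 at a = 4.5: Pab(L + b)/(6LEI) = 463.1/EI
  at 2: point load 147 at a = 4.5: Pab(L + a)/(6LEI) = 529.2/EI
  at 1: point load 83 at a = 1.88: Pab(L + b)/(6LEI) = 255.7/EI
  at 2: point load 83 at a = 1.88: Pab(L + a)/(6LEI) = 182.8/EI
  θ_10 = 718.7/EI,  θ_20 = 712/EI
Flexibility coefficients: a unit moment at one end gives L/(3EI) there and L/(6EI) at the far end, so f₁₁ = f₂₂ = 2.5/EI and f₁₂ = f₂₁ = 1.25/EI.
Compatibility — zero rotation at each built-in end:
  2.5 M_1 + 1.25 M_2 = 718.7
  1.25 M_1 + 2.5 M_2 = 712
Solving the pair gives M_1 = 193.5 kN·m and M_2 = 188.1 kN·m (hogging).

M_2 = 188.1 kN·m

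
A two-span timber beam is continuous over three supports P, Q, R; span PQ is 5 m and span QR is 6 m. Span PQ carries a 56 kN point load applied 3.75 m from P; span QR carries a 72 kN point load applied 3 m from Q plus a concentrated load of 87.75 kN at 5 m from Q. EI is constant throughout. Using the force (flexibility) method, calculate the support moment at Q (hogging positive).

M_Q = 88.33 kN·m

Take M_Q as the redundant. Released structure: two simple spans PQ and QR with a hinge at Q.
Discontinuity in slope at Q on the released structure — sum the simple-span end rotations:
  span PQ: point load 56 at a = 3.75: Pab(L + a)/(6LEI) = 76.56/EI
  span QR: point load 72 at a = 3: Pab(L + b)/(6LEI) = 162/EI
  span QR: point load 87.75 at a = 5: Pab(L + b)/(6LEI) = 85.31/EI
  relative rotation θ_0 = (76.56 + 247.3)/EI = 323.9/EI
A unit hogging moment at Q produces rotation L₁/(3EI) + L₂/(3EI) = 3.667/EI.
Slope continuity at Q: θ_0 = M_Q·3.667/EI, so M_Q = 323.9/3.667 = 88.33 kN·m (hogging).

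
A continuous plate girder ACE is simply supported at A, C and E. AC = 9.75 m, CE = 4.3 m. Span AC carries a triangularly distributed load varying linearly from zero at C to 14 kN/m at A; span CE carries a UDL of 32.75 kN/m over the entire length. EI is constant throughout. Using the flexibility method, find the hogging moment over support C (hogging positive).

Insert a hinge at C; M_C is the redundant, and each span becomes simply supported.
Rotations at C on the released spans (each span's end-slope, ×1/EI):
  span AC: triangular load, peak 14: 7w₀L³/(360EI) = 252.3/EI
  span CE: UDL 32.75: wL³/(24EI) = 108.5/EI
  relative rotation θ_0 = (252.3 + 108.5)/EI = 360.8/EI
A unit hogging moment at C produces rotation L₁/(3EI) + L₂/(3EI) = 4.683/EI.
Compatibility: M_C·(L₁+L₂)/(3EI) = θ_0, giving M_C = 77.04 kN·m (hogging).

M_C = 77.04 kN·m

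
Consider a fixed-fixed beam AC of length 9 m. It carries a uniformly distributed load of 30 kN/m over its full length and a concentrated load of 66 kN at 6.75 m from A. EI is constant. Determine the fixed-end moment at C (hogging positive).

M_C = 286 kN·m

Take the two fixed-end moments M_A, M_C as redundants; the released structure is the simple span AC.
End rotations of the released simple span under the applied load (×1/EI):
  at A: UDL 30: wL³/(24EI) = 911.2/EI
  at C: UDL 30: wL³/(24EI) = 911.2/EI
  at A: point load 66 at a = 6.75: Pab(L + b)/(6LEI) = 208.8/EI
  at C: point load 66 at a = 6.75: Pab(L + a)/(6LEI) = 292.4/EI
  θ_A0 = 1120/EI,  θ_C0 = 1204/EI
Flexibility coefficients: a unit moment at one end gives L/(3EI) there and L/(6EI) at the far end, so f₁₁ = f₂₂ = 3/EI and f₁₂ = f₂₁ = 1.5/EI.
Compatibility — zero rotation at each built-in end:
  3 M_A + 1.5 M_C = 1120
  1.5 M_A + 3 M_C = 1204
Solving the pair gives M_A = 230.3 kN·m and M_C = 286 kN·m (hogging).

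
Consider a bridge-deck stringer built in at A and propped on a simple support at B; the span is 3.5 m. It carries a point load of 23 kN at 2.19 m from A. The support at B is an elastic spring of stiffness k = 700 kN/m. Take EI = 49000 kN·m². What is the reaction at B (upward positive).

R_B = 1.813 kN

Take the reaction at B as the redundant and release it; the primary structure is a cantilever fixed at A.
Primary-structure tip deflection at B by superposition:
  point load 23 at a = 2.19: Pa²(3L − a)/(6EI) = 152.8/EI
Flexibility coefficient — unit upward force at B: δ_{BB} = L³/(3EI) = 14.29/EI.
With EI = 49000 kN·m²: δ_0 = 0.003118 m and δ_{BB} = 0.000292 m/kN.
Compatibility — the spring shortens by R_B/k under the reaction it provides: δ_0 − R_B·δ_{BB} = R_B/k. With 1/k = 0.001429 m/kN, R_B = δ_0 / (δ_{BB} + 1/k) = 0.003118 / (0.000292 + 0.001429) = 1.813 kN.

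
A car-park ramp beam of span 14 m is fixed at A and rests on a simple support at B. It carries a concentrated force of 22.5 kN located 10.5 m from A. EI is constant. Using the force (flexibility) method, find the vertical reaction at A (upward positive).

R_A = 8.262 kN

Remove the prop at B; the released (primary) structure is a cantilever built in at A.
Deflection at B on the released cantilever, summing each load's contribution:
  point load 22.5 at a = 10.5: Pa²(3L − a)/(6EI) = 13023/EI
Tip deflection under a unit load at B: L³/(3EI) = 914.7/EI.
Compatibility at B: δ_0 − R_B·δ_{BB} = 0, so R_B = 13023/914.7 = 14.24 kN.
Vertical equilibrium: R_A = ΣP − R_B = 22.5 − 14.24 = 8.262 kN.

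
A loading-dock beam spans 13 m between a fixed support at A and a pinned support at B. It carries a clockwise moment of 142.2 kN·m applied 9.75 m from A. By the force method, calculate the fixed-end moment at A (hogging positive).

M_A = -57.77 kN·m

Release the roller at B. Primary structure: cantilever fixed at A.
Deflection at B on the released cantilever, summing each load's contribution:
  clockwise couple 142.2 at a = 9.75: M₀a(2L − a)/(2EI) = 11265/EI
Tip deflection under a unit load at B: L³/(3EI) = 732.3/EI.
The prop prevents deflection at B: R_B = δ_0/δ_{BB} = 11265/732.3 = 15.38 kN.
Moment equilibrium about A: M_A = Σ(load moments about A) − R_B·L = 142.2 − 15.38×13 = -57.77 kN·m.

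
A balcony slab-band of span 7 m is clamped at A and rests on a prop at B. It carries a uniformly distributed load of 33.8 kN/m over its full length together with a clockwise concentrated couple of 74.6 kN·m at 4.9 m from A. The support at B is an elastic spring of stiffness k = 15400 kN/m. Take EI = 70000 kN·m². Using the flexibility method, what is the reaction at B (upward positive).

R_B = 99.32 kN

Remove the prop at B; the released (primary) structure is a cantilever built in at A.
Deflection at B on the released cantilever, summing each load's contribution:
  UDL 33.8: wL⁴/(8EI) = 10144/EI
  clockwise couple 74.6 at a = 4.9: M₀a(2L − a)/(2EI) = 1663/EI
  δ_0 = 11807/EI
Tip deflection under a unit load at B: L³/(3EI) = 114.3/EI.
With EI = 70000 kN·m²: δ_0 = 0.16868 m and δ_{BB} = 0.001633 m/kN.
Compatibility — the spring shortens by R_B/k under the reaction it provides: δ_0 − R_B·δ_{BB} = R_B/k. With 1/k = 0.000065 m/kN, R_B = δ_0 / (δ_{BB} + 1/k) = 0.16868 / (0.001633 + 0.000065) = 99.32 kN.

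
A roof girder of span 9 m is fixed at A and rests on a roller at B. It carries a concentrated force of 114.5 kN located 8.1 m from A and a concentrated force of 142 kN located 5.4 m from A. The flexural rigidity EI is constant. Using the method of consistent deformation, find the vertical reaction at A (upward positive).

Take the reaction at B as the redundant and release it; the primary structure is a cantilever fixed at A.
Downward deflection at the released point B due to the loads:
  point load 114.5 at a = 8.1: Pa²(3L − a)/(6EI) = 23664/EI
  point load 142 at a = 5.4: Pa²(3L − a)/(6EI) = 14907/EI
  δ_0 = 38570/EI
Tip deflection under a unit load at B: L³/(3EI) = 243/EI.
Compatibility at B: δ_0 − R_B·δ_{BB} = 0, so R_B = 38570/243 = 158.7 kN.
Vertical equilibrium: R_A = ΣP − R_B = 256.5 − 158.7 = 97.77 kN.

R_A = 97.77 kN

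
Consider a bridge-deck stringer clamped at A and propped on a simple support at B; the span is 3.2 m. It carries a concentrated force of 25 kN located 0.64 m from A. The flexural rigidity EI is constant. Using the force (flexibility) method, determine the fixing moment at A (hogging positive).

Release the roller at B. Primary structure: cantilever fixed at A.
Primary-structure tip deflection at B by superposition:
  point load 25 at a = 0.64: Pa²(3L − a)/(6EI) = 15.29/EI
Tip deflection under a unit load at B: L³/(3EI) = 10.92/EI.
The prop prevents deflection at B: R_B = δ_0/δ_{BB} = 15.29/10.92 = 1.4 kN.
Moment equilibrium about A: M_A = Σ(load moments about A) − R_B·L = 16 − 1.4×3.2 = 11.52 kN·m.

M_A = 11.52 kN·m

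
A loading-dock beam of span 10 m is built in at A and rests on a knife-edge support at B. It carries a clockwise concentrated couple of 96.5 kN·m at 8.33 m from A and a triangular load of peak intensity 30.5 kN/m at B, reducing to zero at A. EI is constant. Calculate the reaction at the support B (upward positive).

Release the roller at B. Primary structure: cantilever fixed at A.
Deflection at B on the released cantilever, summing each load's contribution:
  clockwise couple 96.5 at a = 8.33: M₀a(2L − a)/(2EI) = 4690/EI
  triangular load, peak 30.5 at the free end: 11w₀L⁴/(120EI) = 27958/EI
  δ_0 = 32649/EI
Flexibility coefficient — unit upward force at B: δ_{BB} = L³/(3EI) = 333.3/EI.
The prop prevents deflection at B: R_B = δ_0/δ_{BB} = 32649/333.3 = 97.95 kN.

R_B = 97.95 kN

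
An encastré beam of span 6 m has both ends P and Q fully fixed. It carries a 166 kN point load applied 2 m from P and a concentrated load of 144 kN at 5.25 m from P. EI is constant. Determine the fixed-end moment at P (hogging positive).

Release both end moments; the primary structure is a simply-supported span PQ with redundants M_P and M_Q.
On the primary (simply-supported) span, the end slopes from the loading are:
  at P: point load 166 at a = 2: Pab(L + b)/(6LEI) = 368.9/EI
  at Q: point load 166 at a = 2: Pab(L + a)/(6LEI) = 295.1/EI
  at P: point load 144 at a = 5.25: Pab(L + b)/(6LEI) = 106.3/EI
  at Q: point load 144 at a = 5.25: Pab(L + a)/(6LEI) = 177.2/EI
  θ_P0 = 475.2/EI,  θ_Q0 = 472.3/EI
Flexibility coefficients: a unit moment at one end gives L/(3EI) there and L/(6EI) at the far end, so f₁₁ = f₂₂ = 2/EI and f₁₂ = f₂₁ = 1/EI.
Compatibility — zero rotation at each built-in end:
  2 M_P + 1 M_Q = 475.2
  1 M_P + 2 M_Q = 472.3
Solving the pair gives M_P = 159.4 kN·m and M_Q = 156.5 kN·m (hogging).

M_P = 159.4 kN·m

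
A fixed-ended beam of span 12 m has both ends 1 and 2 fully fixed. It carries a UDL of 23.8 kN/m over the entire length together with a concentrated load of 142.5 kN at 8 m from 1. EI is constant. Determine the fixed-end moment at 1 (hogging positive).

M_1 = 412.3 kN·m

Take the two fixed-end moments M_1, M_2 as redundants; the released structure is the simple span 12.
On the primary (simply-supported) span, the end slopes from the loading are:
  at 1: UDL 23.8: wL³/(24EI) = 1714/EI
  at 2: UDL 23.8: wL³/(24EI) = 1714/EI
  at 1: point load 142.5 at a = 8: Pab(L + b)/(6LEI) = 1013/EI
  at 2: point load 142.5 at a = 8: Pab(L + a)/(6LEI) = 1267/EI
  θ_10 = 2727/EI,  θ_20 = 2980/EI
Flexibility coefficients: a unit moment at one end gives L/(3EI) there and L/(6EI) at the far end, so f₁₁ = f₂₂ = 4/EI and f₁₂ = f₂₁ = 2/EI.
Compatibility — zero rotation at each built-in end:
  4 M_1 + 2 M_2 = 2727
  2 M_1 + 4 M_2 = 2980
Solving the pair gives M_1 = 412.3 kN·m and M_2 = 538.9 kN·m (hogging).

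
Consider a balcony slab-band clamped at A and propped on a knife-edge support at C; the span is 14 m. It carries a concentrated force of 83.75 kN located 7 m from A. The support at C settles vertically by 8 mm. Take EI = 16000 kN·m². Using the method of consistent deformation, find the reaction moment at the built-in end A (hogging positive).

Choose R_C as the redundant. The primary structure is the cantilever fixed at A.
Deflection at C on the released cantilever, summing each load's contribution:
  point load 83.75 at a = 7: Pa²(3L − a)/(6EI) = 23939/EI
Flexibility coefficient — unit upward force at C: δ_{CC} = L³/(3EI) = 914.7/EI.
With EI = 16000 kN·m²: δ_0 = 1.4962 m and δ_{CC} = 0.057167 m/kN.
Compatibility — the beam at C must follow the support down by 0.008 m: δ_0 − R_C·δ_{CC} = 0.008, so R_C = (1.4962 − 0.008)/0.057167 = 26.03 kN.
Moment equilibrium about A: M_A = Σ(load moments about A) − R_C·L = 586.2 − 26.03×14 = 221.8 kN·m.

M_A = 221.8 kN·m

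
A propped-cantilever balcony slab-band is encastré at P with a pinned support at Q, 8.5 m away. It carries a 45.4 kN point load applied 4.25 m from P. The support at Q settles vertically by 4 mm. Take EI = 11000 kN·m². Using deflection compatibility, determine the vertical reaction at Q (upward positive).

R_Q = 13.97 kN

Remove the prop at Q; the released (primary) structure is a cantilever built in at P.
Free-end deflection of the primary structure under the applied loading (downward +):
  point load 45.4 at a = 4.25: Pa²(3L − a)/(6EI) = 2904/EI
Flexibility coefficient — unit upward force at Q: δ_{QQ} = L³/(3EI) = 204.7/EI.
With EI = 11000 kN·m²: δ_0 = 0.26403 m and δ_{QQ} = 0.01861 m/kN.
Compatibility — the beam at Q must follow the support down by 0.004 m: δ_0 − R_Q·δ_{QQ} = 0.004, so R_Q = (0.26403 − 0.004)/0.01861 = 13.97 kN.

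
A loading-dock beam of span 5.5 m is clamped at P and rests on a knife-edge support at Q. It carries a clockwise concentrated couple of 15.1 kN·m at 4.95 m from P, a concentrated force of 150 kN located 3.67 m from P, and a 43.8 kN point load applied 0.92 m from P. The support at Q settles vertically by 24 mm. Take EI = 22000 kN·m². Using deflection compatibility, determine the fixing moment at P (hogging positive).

Take the reaction at Q as the redundant and release it; the primary structure is a cantilever fixed at P.
Primary-structure tip deflection at Q by superposition:
  clockwise couple 15.1 at a = 4.95: M₀a(2L − a)/(2EI) = 226.1/EI
  point load 150 at a = 3.67: Pa²(3L − a)/(6EI) = 4320/EI
  point load 43.8 at a = 0.92: Pa²(3L − a)/(6EI) = 96.26/EI
  δ_0 = 4643/EI
Flexibility coefficient — unit upward force at Q: δ_{QQ} = L³/(3EI) = 55.46/EI.
With EI = 22000 kN·m²: δ_0 = 0.21102 m and δ_{QQ} = 0.002521 m/kN.
Compatibility — the beam at Q must follow the support down by 0.024 m: δ_0 − R_Q·δ_{QQ} = 0.024, so R_Q = (0.21102 − 0.024)/0.002521 = 74.19 kN.
Moment equilibrium about P: M_P = Σ(load moments about P) − R_Q·L = 605.9 − 74.19×5.5 = 197.8 kN·m.

M_P = 197.8 kN·m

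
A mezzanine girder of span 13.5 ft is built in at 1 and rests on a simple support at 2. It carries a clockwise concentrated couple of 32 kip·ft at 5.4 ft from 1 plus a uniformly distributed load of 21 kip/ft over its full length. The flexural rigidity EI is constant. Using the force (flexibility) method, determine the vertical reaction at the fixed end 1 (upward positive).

Remove the prop at 2; the released (primary) structure is a cantilever built in at 1.
Free-end deflection of the primary structure under the applied loading (downward +):
  clockwise couple 32 at a = 5.4: M₀a(2L − a)/(2EI) = 1866/EI
  UDL 21: wL⁴/(8EI) = 87190/EI
  δ_0 = 89056/EI
Tip deflection under a unit load at 2: L³/(3EI) = 820.1/EI.
The prop prevents deflection at 2: R_2 = δ_0/δ_{22} = 89056/820.1 = 108.6 kip.
Vertical equilibrium: R_1 = ΣP − R_2 = 283.5 − 108.6 = 174.9 kip.

R_1 = 174.9 kip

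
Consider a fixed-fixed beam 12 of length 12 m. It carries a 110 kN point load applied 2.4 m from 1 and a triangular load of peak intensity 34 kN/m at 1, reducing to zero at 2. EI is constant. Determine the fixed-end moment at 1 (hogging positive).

M_1 = 413.8 kN·m

Release both end moments; the primary structure is a simply-supported span 12 with redundants M_1 and M_2.
On the primary (simply-supported) span, the end slopes from the loading are:
  at 1: point load 110 at a = 2.4: Pab(L + b)/(6LEI) = 760.3/EI
  at 2: point load 110 at a = 2.4: Pab(L + a)/(6LEI) = 506.9/EI
  at 1: triangular load, peak 34: w₀L³/(45EI) = 1306/EI
  at 2: triangular load, peak 34: 7w₀L³/(360EI) = 1142/EI
  θ_10 = 2066/EI,  θ_20 = 1649/EI
Flexibility coefficients: a unit moment at one end gives L/(3EI) there and L/(6EI) at the far end, so f₁₁ = f₂₂ = 4/EI and f₁₂ = f₂₁ = 2/EI.
Compatibility — zero rotation at each built-in end:
  4 M_1 + 2 M_2 = 2066
  2 M_1 + 4 M_2 = 1649
Solving the pair gives M_1 = 413.8 kN·m and M_2 = 205.4 kN·m (hogging).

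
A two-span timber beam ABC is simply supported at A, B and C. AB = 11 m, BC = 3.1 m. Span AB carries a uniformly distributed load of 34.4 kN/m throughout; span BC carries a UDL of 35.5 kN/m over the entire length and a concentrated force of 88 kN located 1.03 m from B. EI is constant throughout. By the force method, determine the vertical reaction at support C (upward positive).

R_C = -53.28 kN

Release continuity at B by inserting a hinge; the redundant is the internal moment M_B. The primary structure is two simply-supported spans AB and BC.
Discontinuity in slope at B on the released structure — sum the simple-span end rotations:
  span AB: UDL 34.4: wL³/(24EI) = 1908/EI
  span BC: UDL 35.5: wL³/(24EI) = 44.07/EI
  span BC: point load 88 at a = 1.03: Pab(L + b)/(6LEI) = 52.15/EI
  relative rotation θ_0 = (1908 + 96.22)/EI = 2004/EI
A unit hogging moment at B produces rotation L₁/(3EI) + L₂/(3EI) = 4.7/EI.
Compatibility: M_B·(L₁+L₂)/(3EI) = θ_0, giving M_B = 426.4 kN·m (hogging).
Span BC, ΣM about C: R_B^{BC}·3.1 = 352.7 + 426.4, so R_B^{BC} = 251.3 kN and R_C = 198.1 − 251.3 = -53.28 kN.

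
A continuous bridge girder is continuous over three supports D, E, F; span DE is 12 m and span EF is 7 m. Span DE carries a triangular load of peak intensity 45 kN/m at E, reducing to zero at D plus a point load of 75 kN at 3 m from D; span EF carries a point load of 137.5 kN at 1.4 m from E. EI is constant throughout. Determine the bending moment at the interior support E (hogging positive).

M_E = 390.5 kN·m

Insert a hinge at E; M_E is the redundant, and each span becomes simply supported.
End slopes at the hinge E, treating each span as simply supported:
  span DE: triangular load, peak 45: w₀L³/(45EI) = 1728/EI
  span DE: point load 75 at a = 3: Pab(L + a)/(6LEI) = 421.9/EI
  span EF: point load 137.5 at a = 1.4: Pab(L + b)/(6LEI) = 323.4/EI
  relative rotation θ_0 = (2150 + 323.4)/EI = 2473/EI
A unit hogging moment at E produces rotation L₁/(3EI) + L₂/(3EI) = 6.333/EI.
Slope continuity at E: θ_0 = M_E·6.333/EI, so M_E = 2473/6.333 = 390.5 kN·m (hogging).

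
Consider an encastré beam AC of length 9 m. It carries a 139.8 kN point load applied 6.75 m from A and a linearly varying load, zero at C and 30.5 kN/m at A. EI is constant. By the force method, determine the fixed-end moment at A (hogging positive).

M_A = 182.5 kN·m

Release both end moments; the primary structure is a simply-supported span AC with redundants M_A and M_C.
On the primary (simply-supported) span, the end slopes from the loading are:
  at A: point load 139.8 at a = 6.75: Pab(L + b)/(6LEI) = 442.3/EI
  at C: point load 139.8 at a = 6.75: Pab(L + a)/(6LEI) = 619.3/EI
  at A: triangular load, peak 30.5: w₀L³/(45EI) = 494.1/EI
  at C: triangular load, peak 30.5: 7w₀L³/(360EI) = 432.3/EI
  θ_A0 = 936.4/EI,  θ_C0 = 1052/EI
Flexibility coefficients: a unit moment at one end gives L/(3EI) there and L/(6EI) at the far end, so f₁₁ = f₂₂ = 3/EI and f₁₂ = f₂₁ = 1.5/EI.
Compatibility — zero rotation at each built-in end:
  3 M_A + 1.5 M_C = 936.4
  1.5 M_A + 3 M_C = 1052
Solving the pair gives M_A = 182.5 kN·m and M_C = 259.3 kN·m (hogging).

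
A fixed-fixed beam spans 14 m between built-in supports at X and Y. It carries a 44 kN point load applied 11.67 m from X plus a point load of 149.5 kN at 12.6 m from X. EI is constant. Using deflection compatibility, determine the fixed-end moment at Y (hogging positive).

M_Y = 240.8 kN·m

Release both end moments; the primary structure is a simply-supported span XY with redundants M_X and M_Y.
Simple-span end rotations at X and Y under the given loads:
  at X: point load 44 at a = 11.67: Pab(L + b)/(6LEI) = 232.6/EI
  at Y: point load 44 at a = 11.67: Pab(L + a)/(6LEI) = 365.6/EI
  at X: point load 149.5 at a = 12.6: Pab(L + b)/(6LEI) = 483.5/EI
  at Y: point load 149.5 at a = 12.6: Pab(L + a)/(6LEI) = 835.1/EI
  θ_X0 = 716.1/EI,  θ_Y0 = 1201/EI
Flexibility coefficients: a unit moment at one end gives L/(3EI) there and L/(6EI) at the far end, so f₁₁ = f₂₂ = 4.667/EI and f₁₂ = f₂₁ = 2.333/EI.
Compatibility — zero rotation at each built-in end:
  4.667 M_X + 2.333 M_Y = 716.1
  2.333 M_X + 4.667 M_Y = 1201
Solving the pair gives M_X = 33.06 kN·m and M_Y = 240.8 kN·m (hogging).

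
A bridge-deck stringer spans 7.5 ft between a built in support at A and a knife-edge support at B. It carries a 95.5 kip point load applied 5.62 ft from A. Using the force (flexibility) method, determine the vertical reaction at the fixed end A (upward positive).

Choose R_B as the redundant. The primary structure is the cantilever fixed at A.
Free-end deflection of the primary structure under the applied loading (downward +):
  point load 95.5 at a = 5.62: Pa²(3L − a)/(6EI) = 8486/EI
Tip deflection under a unit load at B: L³/(3EI) = 140.6/EI.
Compatibility at B: δ_0 − R_B·δ_{BB} = 0, so R_B = 8486/140.6 = 60.34 kip.
Vertical equilibrium: R_A = ΣP − R_B = 95.5 − 60.34 = 35.16 kip.

R_A = 35.16 kip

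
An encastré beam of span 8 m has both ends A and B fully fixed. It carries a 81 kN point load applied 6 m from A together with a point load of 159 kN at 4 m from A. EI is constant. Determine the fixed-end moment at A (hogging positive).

Take the two fixed-end moments M_A, M_B as redundants; the released structure is the simple span AB.
End rotations of the released simple span under the applied load (×1/EI):
  at A: point load 81 at a = 6: Pab(L + b)/(6LEI) = 202.5/EI
  at B: point load 81 at a = 6: Pab(L + a)/(6LEI) = 283.5/EI
  at A: point load 159 at a = 4: Pab(L + b)/(6LEI) = 636/EI
  at B: point load 159 at a = 4: Pab(L + a)/(6LEI) = 636/EI
  θ_A0 = 838.5/EI,  θ_B0 = 919.5/EI
Flexibility coefficients: a unit moment at one end gives L/(3EI) there and L/(6EI) at the far end, so f₁₁ = f₂₂ = 2.667/EI and f₁₂ = f₂₁ = 1.333/EI.
Compatibility — zero rotation at each built-in end:
  2.667 M_A + 1.333 M_B = 838.5
  1.333 M_A + 2.667 M_B = 919.5
Solving the pair gives M_A = 189.4 kN·m and M_B = 250.1 kN·m (hogging).

M_A = 189.4 kN·m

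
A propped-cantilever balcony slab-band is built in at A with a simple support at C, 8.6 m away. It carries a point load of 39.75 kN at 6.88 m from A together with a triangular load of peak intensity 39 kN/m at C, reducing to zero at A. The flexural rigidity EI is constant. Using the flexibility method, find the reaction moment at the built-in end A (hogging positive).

M_A = 201.1 kN·m

Choose R_C as the redundant. The primary structure is the cantilever fixed at A.
Free-end deflection of the primary structure under the applied loading (downward +):
  point load 39.75 at a = 6.88: Pa²(3L − a)/(6EI) = 5933/EI
  triangular load, peak 39 at the free end: 11w₀L⁴/(120EI) = 19556/EI
  δ_0 = 25489/EI
Flexibility coefficient — unit upward force at C: δ_{CC} = L³/(3EI) = 212/EI.
Compatibility at C: δ_0 − R_C·δ_{CC} = 0, so R_C = 25489/212 = 120.2 kN.
Moment equilibrium about A: M_A = Σ(load moments about A) − R_C·L = 1235 − 120.2×8.6 = 201.1 kN·m.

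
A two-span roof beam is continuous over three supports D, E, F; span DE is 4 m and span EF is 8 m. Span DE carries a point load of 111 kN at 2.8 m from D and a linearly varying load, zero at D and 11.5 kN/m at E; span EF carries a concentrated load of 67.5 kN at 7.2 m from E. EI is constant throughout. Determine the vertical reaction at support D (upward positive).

R_D = 28.88 kN

Take M_E as the redundant. Released structure: two simple spans DE and EF with a hinge at E.
End slopes at the hinge E, treating each span as simply supported:
  span DE: point load 111 at a = 2.8: Pab(L + a)/(6LEI) = 105.7/EI
  span DE: triangular load, peak 11.5: w₀L³/(45EI) = 16.36/EI
  span EF: point load 67.5 at a = 7.2: Pab(L + b)/(6LEI) = 71.28/EI
  relative rotation θ_0 = (122 + 71.28)/EI = 193.3/EI
A unit hogging moment at E produces rotation L₁/(3EI) + L₂/(3EI) = 4/EI.
Slope continuity at E: θ_0 = M_E·4/EI, so M_E = 193.3/4 = 48.33 kN·m (hogging).
Span DE, ΣM about D with M_E applied at E: R_E^{DE}·4 = 372.1 + 48.33, so R_E^{DE} = 105.1 kN and R_D = 134 − 105.1 = 28.88 kN.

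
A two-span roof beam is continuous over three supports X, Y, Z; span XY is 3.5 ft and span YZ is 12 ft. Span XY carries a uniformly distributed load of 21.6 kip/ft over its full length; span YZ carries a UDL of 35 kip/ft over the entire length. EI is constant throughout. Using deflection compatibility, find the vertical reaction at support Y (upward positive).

Take M_Y as the redundant. Released structure: two simple spans XY and YZ with a hinge at Y.
Rotations at Y on the released spans (each span's end-slope, ×1/EI):
  span XY: UDL 21.6: wL³/(24EI) = 38.59/EI
  span YZ: UDL 35: wL³/(24EI) = 2520/EI
  relative rotation θ_0 = (38.59 + 2520)/EI = 2559/EI
A unit hogging moment at Y produces rotation L₁/(3EI) + L₂/(3EI) = 5.167/EI.
Compatibility: M_Y·(L₁+L₂)/(3EI) = θ_0, giving M_Y = 495.2 kip·ft (hogging).
Span XY, ΣM about X with M_Y applied at Y: R_Y^{XY}·3.5 = 132.3 + 495.2, so R_Y^{XY} = 179.3 kip and R_X = 75.6 − 179.3 = -103.7 kip.
Span YZ, ΣM about Z: R_Y^{YZ}·12 = 2520 + 495.2, so R_Y^{YZ} = 251.3 kip and R_Z = 420 − 251.3 = 168.7 kip.
R_Y = 179.3 + 251.3 = 430.6 kip.

R_Y = 430.6 kip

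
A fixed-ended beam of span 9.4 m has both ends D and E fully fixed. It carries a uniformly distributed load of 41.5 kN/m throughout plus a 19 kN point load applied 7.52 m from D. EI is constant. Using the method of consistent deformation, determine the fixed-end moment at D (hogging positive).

M_D = 311.3 kN·m

Take the two fixed-end moments M_D, M_E as redundants; the released structure is the simple span DE.
Simple-span end rotations at D and E under the given loads:
  at D: UDL 41.5: wL³/(24EI) = 1436/EI
  at E: UDL 41.5: wL³/(24EI) = 1436/EI
  at D: point load 19 at a = 7.52: Pab(L + b)/(6LEI) = 53.72/EI
  at E: point load 19 at a = 7.52: Pab(L + a)/(6LEI) = 80.58/EI
  θ_D0 = 1490/EI,  θ_E0 = 1517/EI
Flexibility coefficients: a unit moment at one end gives L/(3EI) there and L/(6EI) at the far end, so f₁₁ = f₂₂ = 3.133/EI and f₁₂ = f₂₁ = 1.567/EI.
Compatibility — zero rotation at each built-in end:
  3.133 M_D + 1.567 M_E = 1490
  1.567 M_D + 3.133 M_E = 1517
Solving the pair gives M_D = 311.3 kN·m and M_E = 328.4 kN·m (hogging).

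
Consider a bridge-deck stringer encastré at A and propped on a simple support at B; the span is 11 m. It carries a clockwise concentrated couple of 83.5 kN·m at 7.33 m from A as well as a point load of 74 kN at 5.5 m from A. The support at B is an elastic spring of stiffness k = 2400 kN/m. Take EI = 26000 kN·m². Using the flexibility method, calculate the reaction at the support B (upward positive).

R_B = 32.45 kN

Take the reaction at B as the redundant and release it; the primary structure is a cantilever fixed at A.
Primary-structure tip deflection at B by superposition:
  clockwise couple 83.5 at a = 7.33: M₀a(2L − a)/(2EI) = 4489/EI
  point load 74 at a = 5.5: Pa²(3L − a)/(6EI) = 10260/EI
  δ_0 = 14749/EI
Flexibility coefficient — unit upward force at B: δ_{BB} = L³/(3EI) = 443.7/EI.
With EI = 26000 kN·m²: δ_0 = 0.56728 m and δ_{BB} = 0.017064 m/kN.
Compatibility — the spring shortens by R_B/k under the reaction it provides: δ_0 − R_B·δ_{BB} = R_B/k. With 1/k = 0.000417 m/kN, R_B = δ_0 / (δ_{BB} + 1/k) = 0.56728 / (0.017064 + 0.000417) = 32.45 kN.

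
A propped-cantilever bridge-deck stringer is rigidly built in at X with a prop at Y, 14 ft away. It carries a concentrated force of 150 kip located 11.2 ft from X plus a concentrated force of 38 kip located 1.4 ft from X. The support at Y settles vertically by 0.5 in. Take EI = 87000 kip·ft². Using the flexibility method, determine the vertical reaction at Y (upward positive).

Choose R_Y as the redundant. The primary structure is the cantilever fixed at X.
Downward deflection at the released point Y due to the loads:
  point load 150 at a = 11.2: Pa²(3L − a)/(6EI) = 96589/EI
  point load 38 at a = 1.4: Pa²(3L − a)/(6EI) = 504/EI
  δ_0 = 97093/EI
Flexibility coefficient — unit upward force at Y: δ_{YY} = L³/(3EI) = 914.7/EI.
With EI = 87000 kip·ft²: δ_0 = 1.116 ft and δ_{YY} = 0.010513 ft/kip.
Compatibility — the beam at Y must follow the support down by 0.04167 ft: δ_0 − R_Y·δ_{YY} = 0.04167, so R_Y = (1.116 − 0.04167)/0.010513 = 102.2 kip.

R_Y = 102.2 kip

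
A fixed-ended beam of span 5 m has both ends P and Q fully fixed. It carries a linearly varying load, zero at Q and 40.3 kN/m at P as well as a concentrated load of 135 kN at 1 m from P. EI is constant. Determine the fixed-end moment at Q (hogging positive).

M_Q = 55.18 kN·m

Take the two fixed-end moments M_P, M_Q as redundants; the released structure is the simple span PQ.
End rotations of the released simple span under the applied load (×1/EI):
  at P: triangular load, peak 40.3: w₀L³/(45EI) = 111.9/EI
  at Q: triangular load, peak 40.3: 7w₀L³/(360EI) = 97.95/EI
  at P: point load 135 at a = 1: Pab(L + b)/(6LEI) = 162/EI
  at Q: point load 135 at a = 1: Pab(L + a)/(6LEI) = 108/EI
  θ_P0 = 273.9/EI,  θ_Q0 = 206/EI
Flexibility coefficients: a unit moment at one end gives L/(3EI) there and L/(6EI) at the far end, so f₁₁ = f₂₂ = 1.667/EI and f₁₂ = f₂₁ = 0.8333/EI.
Compatibility — zero rotation at each built-in end:
  1.667 M_P + 0.8333 M_Q = 273.9
  0.8333 M_P + 1.667 M_Q = 206
Solving the pair gives M_P = 136.8 kN·m and M_Q = 55.18 kN·m (hogging).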